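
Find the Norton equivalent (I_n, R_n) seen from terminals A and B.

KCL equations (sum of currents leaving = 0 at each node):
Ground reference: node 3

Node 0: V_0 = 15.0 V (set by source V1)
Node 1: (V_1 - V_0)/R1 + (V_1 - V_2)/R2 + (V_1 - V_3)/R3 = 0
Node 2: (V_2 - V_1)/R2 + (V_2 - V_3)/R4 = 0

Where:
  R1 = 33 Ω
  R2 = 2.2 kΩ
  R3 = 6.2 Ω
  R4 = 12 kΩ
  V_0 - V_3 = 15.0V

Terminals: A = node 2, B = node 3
Find the Thévenin equivalent first; then I_n = V_th/R_th and R_n = R_th.
Step 1 — V_th is the open-circuit voltage V_A - V_B (nothing connected across the terminals).
Nodal analysis, taking node 3 as the 0 V reference.
Source V1 fixes V_0 = 15 V.
KCL at each unknown node (sum of currents leaving = 0; resistances in Ω):
  Node 1: (V_1 - 15)/33 + (V_1 - V_2)/2200 + (V_1 - 0)/6.2 = 0
  Node 2: (V_2 - V_1)/2200 + (V_2 - 0)/12000 = 0
Collecting terms (coefficients in siemens):
  0.192·V_1 - 0.0004545·V_2 = 0.4545
  0.0005379·V_2 - 0.0004545·V_1 = 0
Determinant D = (0.192)(0.0005379) - (-0.0004545)(-0.0004545) = 0.0001031
V_1 = [(0.4545)(0.0005379) - (-0.0004545)(0)]/D = 2.372 V
V_2 = [(0.192)(0) - (0.4545)(-0.0004545)]/D = 2.004 V
V_th = V_2 - V_3 = 2.004 - 0 = 2.004 V
Step 2 — R_th: zero the source — replace V1 by a short circuit (node 3 merges into node 0) — and find the resistance seen between A (node 2) and B (node 0).
Reduce the network between node 2 (A) and node 0 (B) by series/parallel combination:
  Rp1 = R1 ‖ R3 (parallel, both between nodes 0 and 1) = 1/(1/33 + 1/6.2) = 5.219 Ω
  Rs1 = R2 + Rp1 (series, joined only at node 1) = 2200 + 5.219 = 2205 Ω
  Rp2 = R4 ‖ Rs1 (parallel, both between nodes 0 and 2) = 1/(1/12000 + 1/2205) = 1863 Ω
R_th = 1.863 kΩ
I_n = V_th/R_th = 2.004/1863 = 0.001076 A, and R_n = R_th = 1.863 kΩ

Final answer: I_n = 0.001076 A, R_n = 1.863 kΩ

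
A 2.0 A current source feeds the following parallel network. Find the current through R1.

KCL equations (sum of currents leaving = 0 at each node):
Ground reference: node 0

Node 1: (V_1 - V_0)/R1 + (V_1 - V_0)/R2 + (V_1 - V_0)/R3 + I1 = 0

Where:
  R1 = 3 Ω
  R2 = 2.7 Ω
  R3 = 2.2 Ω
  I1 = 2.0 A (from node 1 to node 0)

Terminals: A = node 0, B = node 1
All resistors sit directly between nodes 0 and 1, so they are in parallel and share one voltage V; the full source current 2 A splits among them.
1/R_par = 1/3 + 1/2.7 + 1/2.2 = 1.158 S  =>  R_par = 0.8634 Ω
V = I × R_par = 2 × 0.8634 = 1.727 V
I_R1 = V/R1 = 1.727/3 = 0.5756 A

Final answer: 0.5756 A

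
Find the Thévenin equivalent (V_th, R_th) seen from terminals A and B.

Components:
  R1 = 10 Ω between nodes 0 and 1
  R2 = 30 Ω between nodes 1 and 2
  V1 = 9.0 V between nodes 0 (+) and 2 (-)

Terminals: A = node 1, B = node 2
Step 1 — V_th is the open-circuit voltage V_A - V_B (nothing connected across the terminals).
Nodal analysis, taking node 2 as the 0 V reference.
Source V1 fixes V_0 = 9 V.
KCL at each unknown node (sum of currents leaving = 0; resistances in Ω):
  Node 1: (V_1 - 9)/10 + (V_1 - 0)/30 = 0
Collecting terms: 0.1333 × V_1 = 0.9  =>  V_1 = 6.75 V
V_th = V_1 - V_2 = 6.75 - 0 = 6.75 V
Step 2 — R_th: zero the source — replace V1 by a short circuit (node 2 merges into node 0) — and find the resistance seen between A (node 1) and B (node 0).
Reduce the network between node 1 (A) and node 0 (B) by series/parallel combination:
  Rp1 = R1 ‖ R2 (parallel, both between nodes 0 and 1) = 1/(1/10 + 1/30) = 7.5 Ω
R_th = 7.5 Ω

Final answer: V_th = 6.75 V, R_th = 7.5 Ω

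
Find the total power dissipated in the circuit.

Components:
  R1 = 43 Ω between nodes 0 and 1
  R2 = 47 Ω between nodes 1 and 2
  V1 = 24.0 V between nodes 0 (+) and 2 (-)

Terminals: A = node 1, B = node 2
Nodal analysis, taking node 2 as the 0 V reference.
Source V1 fixes V_0 = 24 V.
KCL at each unknown node (sum of currents leaving = 0; resistances in Ω):
  Node 1: (V_1 - 24)/43 + (V_1 - 0)/47 = 0
Collecting terms: 0.04453 × V_1 = 0.5581  =>  V_1 = 12.53 V
Power in each resistor, P = (ΔV)²/R:
  P_R1 = (24 - 12.53)²/43 = 3.058 W
  P_R2 = (12.53 - 0)²/47 = 3.342 W
P_total = P_R1 + P_R2 = 6.4 W

Final answer: 6.4 W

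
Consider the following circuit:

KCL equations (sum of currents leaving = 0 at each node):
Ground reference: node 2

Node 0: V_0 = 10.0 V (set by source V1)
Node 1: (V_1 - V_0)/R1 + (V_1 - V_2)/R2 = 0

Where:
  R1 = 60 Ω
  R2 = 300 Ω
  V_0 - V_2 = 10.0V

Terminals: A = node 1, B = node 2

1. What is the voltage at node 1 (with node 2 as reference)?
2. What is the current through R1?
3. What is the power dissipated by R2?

Nodal analysis, taking node 2 as the 0 V reference.
Source V1 fixes V_0 = 10 V.
KCL at each unknown node (sum of currents leaving = 0; resistances in Ω):
  Node 1: (V_1 - 10)/60 + (V_1 - 0)/300 = 0
Collecting terms: 0.02 × V_1 = 0.1667  =>  V_1 = 8.333 V
Part 1:
  Read off the nodal solution: V_1 = 8.333 V
Part 2:
  I_R1 = (V_0 - V_1)/R1 = (10 - 8.333)/60 = 0.02778 A
  Magnitude: I_R1 = 0.02778 A
Part 3:
  I_R2 = (V_1 - V_2)/R2 = (8.333 - 0)/300 = 0.02778 A
  P_R2 = I_R2² × R2 = (0.02778)² × 300 = 0.2315 W

Final answers:
1. V_1 = 8.333 V
2. I_R1 = 0.02778 A
3. P_R2 = 0.2315 W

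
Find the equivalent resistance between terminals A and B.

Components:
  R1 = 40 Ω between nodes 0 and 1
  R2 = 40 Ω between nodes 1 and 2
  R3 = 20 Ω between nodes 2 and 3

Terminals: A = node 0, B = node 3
Reduce the network between node 0 (A) and node 3 (B) by series/parallel combination:
  Rs1 = R1 + R2 (series, joined only at node 1) = 40 + 40 = 80 Ω
  Rs2 = R3 + Rs1 (series, joined only at node 2) = 20 + 80 = 100 Ω
R_eq = 100 Ω

Final answer: 100 Ω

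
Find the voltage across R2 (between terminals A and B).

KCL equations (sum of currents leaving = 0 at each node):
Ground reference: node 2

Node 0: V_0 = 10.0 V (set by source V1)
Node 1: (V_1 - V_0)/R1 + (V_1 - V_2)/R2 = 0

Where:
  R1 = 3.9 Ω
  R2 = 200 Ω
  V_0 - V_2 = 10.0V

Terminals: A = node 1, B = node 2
R1 and R2 are in series across V1 (node 0 → node 1 → node 2), and the output A–B is taken across R2, so this is a voltage divider.
Series current: I = V1/(R1 + R2) = 10/(3.9 + 200) = 10/203.9 = 0.04904 A
V_R2 = I × R2 = V1 × R2/(R1 + R2) = 10 × 200/203.9 = 9.809 V

Final answer: 9.809 V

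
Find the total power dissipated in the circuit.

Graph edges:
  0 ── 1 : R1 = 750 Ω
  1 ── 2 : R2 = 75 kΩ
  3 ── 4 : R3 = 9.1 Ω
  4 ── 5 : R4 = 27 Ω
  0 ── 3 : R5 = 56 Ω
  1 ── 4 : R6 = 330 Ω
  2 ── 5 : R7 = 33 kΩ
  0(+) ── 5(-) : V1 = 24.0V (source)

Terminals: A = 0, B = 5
Nodal analysis, taking node 5 as the 0 V reference.
Source V1 fixes V_0 = 24 V.
KCL at each unknown node (sum of currents leaving = 0; resistances in Ω):
  Node 1: (V_1 - 24)/750 + (V_1 - V_2)/75000 + (V_1 - V_4)/330 = 0
  Node 2: (V_2 - V_1)/75000 + (V_2 - 0)/33000 = 0
  Node 3: (V_3 - V_4)/9.1 + (V_3 - 24)/56 = 0
  Node 4: (V_4 - V_3)/9.1 + (V_4 - 0)/27 + (V_4 - V_1)/330 = 0
Collecting terms (coefficients in siemens):
  0.004377·V_1 - 0.00001333·V_2 - 0.00303·V_4 = 0.032
  0.00004364·V_2 - 0.00001333·V_1 = 0
  0.1277·V_3 - 0.1099·V_4 = 0.4286
  0.15·V_4 - 0.00303·V_1 - 0.1099·V_3 = 0
Solving these 4 simultaneous equations (Gaussian elimination) gives:
  V_1 = 12.4 V, V_2 = 3.788 V, V_3 = 9.659 V, V_4 = 7.329 V
Power in each resistor, P = (ΔV)²/R:
  P_R1 = (24 - 12.4)²/750 = 0.1795 W
  P_R2 = (12.4 - 3.788)²/75000 = 0.0009881 W
  P_R3 = (9.659 - 7.329)²/9.1 = 0.5968 W
  P_R4 = (7.329 - 0)²/27 = 1.989 W
  P_R5 = (24 - 9.659)²/56 = 3.672 W
  P_R6 = (12.4 - 7.329)²/330 = 0.07782 W
  P_R7 = (3.788 - 0)²/33000 = 0.0004348 W
P_total = P_R1 + P_R2 + P_R3 + P_R4 + P_R5 + P_R6 + P_R7 = 6.517 W

Final answer: 6.517 W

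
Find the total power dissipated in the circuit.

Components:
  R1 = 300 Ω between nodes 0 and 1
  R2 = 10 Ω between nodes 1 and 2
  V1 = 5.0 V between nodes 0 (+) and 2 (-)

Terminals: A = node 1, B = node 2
Nodal analysis, taking node 2 as the 0 V reference.
Source V1 fixes V_0 = 5 V.
KCL at each unknown node (sum of currents leaving = 0; resistances in Ω):
  Node 1: (V_1 - 5)/300 + (V_1 - 0)/10 = 0
Collecting terms: 0.1033 × V_1 = 0.01667  =>  V_1 = 0.1613 V
Power in each resistor, P = (ΔV)²/R:
  P_R1 = (5 - 0.1613)²/300 = 0.07804 W
  P_R2 = (0.1613 - 0)²/10 = 0.002601 W
P_total = P_R1 + P_R2 = 0.08065 W

Final answer: 0.08065 W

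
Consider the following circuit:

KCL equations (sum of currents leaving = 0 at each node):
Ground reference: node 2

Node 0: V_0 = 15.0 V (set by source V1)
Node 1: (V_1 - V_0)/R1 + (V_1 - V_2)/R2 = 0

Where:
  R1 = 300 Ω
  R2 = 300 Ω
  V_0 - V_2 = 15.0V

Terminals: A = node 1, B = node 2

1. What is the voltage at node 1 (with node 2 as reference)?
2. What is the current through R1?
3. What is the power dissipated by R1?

Nodal analysis, taking node 2 as the 0 V reference.
Source V1 fixes V_0 = 15 V.
KCL at each unknown node (sum of currents leaving = 0; resistances in Ω):
  Node 1: (V_1 - 15)/300 + (V_1 - 0)/300 = 0
Collecting terms: 0.006667 × V_1 = 0.05  =>  V_1 = 7.5 V
Part 1:
  Read off the nodal solution: V_1 = 7.5 V
Part 2:
  I_R1 = (V_0 - V_1)/R1 = (15 - 7.5)/300 = 0.025 A
  Magnitude: I_R1 = 0.025 A
Part 3:
  I_R1 = (V_0 - V_1)/R1 = (15 - 7.5)/300 = 0.025 A
  P_R1 = I_R1² × R1 = (0.025)² × 300 = 0.1875 W

Final answers:
1. V_1 = 7.5 V
2. I_R1 = 0.025 A
3. P_R1 = 0.1875 W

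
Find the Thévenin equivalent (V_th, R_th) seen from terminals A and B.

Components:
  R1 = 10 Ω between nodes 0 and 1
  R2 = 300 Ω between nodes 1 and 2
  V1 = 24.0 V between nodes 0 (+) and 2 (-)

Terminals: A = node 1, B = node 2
Step 1 — V_th is the open-circuit voltage V_A - V_B (nothing connected across the terminals).
Nodal analysis, taking node 2 as the 0 V reference.
Source V1 fixes V_0 = 24 V.
KCL at each unknown node (sum of currents leaving = 0; resistances in Ω):
  Node 1: (V_1 - 24)/10 + (V_1 - 0)/300 = 0
Collecting terms: 0.1033 × V_1 = 2.4  =>  V_1 = 23.23 V
V_th = V_1 - V_2 = 23.23 - 0 = 23.23 V
Step 2 — R_th: zero the source — replace V1 by a short circuit (node 2 merges into node 0) — and find the resistance seen between A (node 1) and B (node 0).
Reduce the network between node 1 (A) and node 0 (B) by series/parallel combination:
  Rp1 = R1 ‖ R2 (parallel, both between nodes 0 and 1) = 1/(1/10 + 1/300) = 9.677 Ω
R_th = 9.677 Ω

Final answer: V_th = 23.23 V, R_th = 9.677 Ω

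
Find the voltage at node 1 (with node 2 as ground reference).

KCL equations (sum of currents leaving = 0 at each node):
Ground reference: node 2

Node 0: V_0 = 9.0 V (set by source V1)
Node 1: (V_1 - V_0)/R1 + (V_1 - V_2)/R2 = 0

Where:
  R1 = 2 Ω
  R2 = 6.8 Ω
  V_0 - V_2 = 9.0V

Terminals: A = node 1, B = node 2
Nodal analysis, taking node 2 as the 0 V reference.
Source V1 fixes V_0 = 9 V.
KCL at each unknown node (sum of currents leaving = 0; resistances in Ω):
  Node 1: (V_1 - 9)/2 + (V_1 - 0)/6.8 = 0
Collecting terms: 0.6471 × V_1 = 4.5  =>  V_1 = 6.955 V
The requested potential is V_1 = 6.955 V.

Final answer: V_1 = 6.955 V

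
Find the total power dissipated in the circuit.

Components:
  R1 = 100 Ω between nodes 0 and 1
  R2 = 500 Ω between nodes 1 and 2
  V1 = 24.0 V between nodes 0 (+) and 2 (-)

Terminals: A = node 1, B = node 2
Nodal analysis, taking node 2 as the 0 V reference.
Source V1 fixes V_0 = 24 V.
KCL at each unknown node (sum of currents leaving = 0; resistances in Ω):
  Node 1: (V_1 - 24)/100 + (V_1 - 0)/500 = 0
Collecting terms: 0.012 × V_1 = 0.24  =>  V_1 = 20 V
Power in each resistor, P = (ΔV)²/R:
  P_R1 = (24 - 20)²/100 = 0.16 W
  P_R2 = (20 - 0)²/500 = 0.8 W
P_total = P_R1 + P_R2 = 0.96 W

Final answer: 0.96 W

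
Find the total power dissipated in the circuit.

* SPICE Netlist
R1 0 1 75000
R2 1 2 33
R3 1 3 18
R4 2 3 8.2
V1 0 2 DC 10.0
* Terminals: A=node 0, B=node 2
Nodal analysis, taking node 2 as the 0 V reference.
Source V1 fixes V_0 = 10 V.
KCL at each unknown node (sum of currents leaving = 0; resistances in Ω):
  Node 1: (V_1 - 10)/75000 + (V_1 - 0)/33 + (V_1 - V_3)/18 = 0
  Node 3: (V_3 - V_1)/18 + (V_3 - 0)/8.2 = 0
Collecting terms (coefficients in siemens):
  0.08587·V_1 - 0.05556·V_3 = 0.0001333
  0.1775·V_3 - 0.05556·V_1 = 0
Determinant D = (0.08587)(0.1775) - (-0.05556)(-0.05556) = 0.01216
V_1 = [(0.0001333)(0.1775) - (-0.05556)(0)]/D = 0.001947 V
V_3 = [(0.08587)(0) - (0.0001333)(-0.05556)]/D = 0.0006093 V
Power in each resistor, P = (ΔV)²/R:
  P_R1 = (10 - 0.001947)²/75000 = 0.001333 W
  P_R2 = (0.001947 - 0)²/33 = 0.0000001149 W
  P_R3 = (0.001947 - 0.0006093)²/18 = 0.0000000994 W
  P_R4 = (0 - 0.0006093)²/8.2 = 0.00000004528 W
P_total = P_R1 + P_R2 + P_R3 + P_R4 = 0.001333 W

Final answer: 0.001333 W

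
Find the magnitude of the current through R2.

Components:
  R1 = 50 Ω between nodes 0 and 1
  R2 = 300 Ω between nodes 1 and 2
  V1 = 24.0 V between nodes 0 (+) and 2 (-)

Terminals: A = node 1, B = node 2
Nodal analysis, taking node 2 as the 0 V reference.
Source V1 fixes V_0 = 24 V.
KCL at each unknown node (sum of currents leaving = 0; resistances in Ω):
  Node 1: (V_1 - 24)/50 + (V_1 - 0)/300 = 0
Collecting terms: 0.02333 × V_1 = 0.48  =>  V_1 = 20.57 V
I_R2 = (V_1 - V_2)/R2 = (20.57 - 0)/300 = 0.06857 A
|I_R2| = 0.06857 A

Final answer: |I_R2| = 0.06857 A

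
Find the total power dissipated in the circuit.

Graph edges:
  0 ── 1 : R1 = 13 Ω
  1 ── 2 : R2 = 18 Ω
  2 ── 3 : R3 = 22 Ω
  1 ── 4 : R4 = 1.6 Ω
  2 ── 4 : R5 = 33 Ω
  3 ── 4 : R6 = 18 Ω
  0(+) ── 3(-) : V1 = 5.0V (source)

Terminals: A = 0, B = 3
Nodal analysis, taking node 3 as the 0 V reference.
Source V1 fixes V_0 = 5 V.
KCL at each unknown node (sum of currents leaving = 0; resistances in Ω):
  Node 1: (V_1 - 5)/13 + (V_1 - V_2)/18 + (V_1 - V_4)/1.6 = 0
  Node 2: (V_2 - V_1)/18 + (V_2 - 0)/22 + (V_2 - V_4)/33 = 0
  Node 4: (V_4 - V_1)/1.6 + (V_4 - V_2)/33 + (V_4 - 0)/18 = 0
Collecting terms (coefficients in siemens):
  0.7575·V_1 - 0.05556·V_2 - 0.625·V_4 = 0.3846
  0.1313·V_2 - 0.05556·V_1 - 0.0303·V_4 = 0
  0.7109·V_4 - 0.625·V_1 - 0.0303·V_2 = 0
Solving these 3 simultaneous equations (Gaussian elimination) gives:
  V_1 = 2.465 V, V_2 = 1.559 V, V_4 = 2.234 V
Power in each resistor, P = (ΔV)²/R:
  P_R1 = (5 - 2.465)²/13 = 0.4941 W
  P_R2 = (2.465 - 1.559)²/18 = 0.04568 W
  P_R3 = (1.559 - 0)²/22 = 0.1104 W
  P_R4 = (2.465 - 2.234)²/1.6 = 0.03345 W
  P_R5 = (1.559 - 2.234)²/33 = 0.01383 W
  P_R6 = (0 - 2.234)²/18 = 0.2773 W
P_total = P_R1 + P_R2 + P_R3 + P_R4 + P_R5 + P_R6 = 0.9748 W

Final answer: 0.9748 W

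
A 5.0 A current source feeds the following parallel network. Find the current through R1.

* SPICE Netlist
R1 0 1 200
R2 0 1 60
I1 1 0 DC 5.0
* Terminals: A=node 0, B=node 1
All resistors sit directly between nodes 0 and 1, so they are in parallel and share one voltage V; the full source current 5 A splits among them.
1/R_par = 1/200 + 1/60 = 0.02167 S  =>  R_par = 46.15 Ω
V = I × R_par = 5 × 46.15 = 230.8 V
I_R1 = V/R1 = 230.8/200 = 1.154 A

Final answer: 1.154 A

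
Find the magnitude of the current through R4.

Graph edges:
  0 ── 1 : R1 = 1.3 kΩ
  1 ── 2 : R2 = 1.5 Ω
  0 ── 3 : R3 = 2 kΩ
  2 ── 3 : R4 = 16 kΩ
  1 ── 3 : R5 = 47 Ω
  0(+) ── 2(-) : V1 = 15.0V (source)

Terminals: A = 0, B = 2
Nodal analysis, taking node 2 as the 0 V reference.
Source V1 fixes V_0 = 15 V.
KCL at each unknown node (sum of currents leaving = 0; resistances in Ω):
  Node 1: (V_1 - 15)/1300 + (V_1 - 0)/1.5 + (V_1 - V_3)/47 = 0
  Node 3: (V_3 - 15)/2000 + (V_3 - 0)/16000 + (V_3 - V_1)/47 = 0
Collecting terms (coefficients in siemens):
  0.6887·V_1 - 0.02128·V_3 = 0.01154
  0.02184·V_3 - 0.02128·V_1 = 0.0075
Determinant D = (0.6887)(0.02184) - (-0.02128)(-0.02128) = 0.01459
V_1 = [(0.01154)(0.02184) - (-0.02128)(0.0075)]/D = 0.02821 V
V_3 = [(0.6887)(0.0075) - (0.01154)(-0.02128)]/D = 0.3709 V
I_R4 = (V_2 - V_3)/R4 = (0 - 0.3709)/16000 = -0.00002318 A
|I_R4| = 0.00002318 A

Final answer: |I_R4| = 2.318e-05 A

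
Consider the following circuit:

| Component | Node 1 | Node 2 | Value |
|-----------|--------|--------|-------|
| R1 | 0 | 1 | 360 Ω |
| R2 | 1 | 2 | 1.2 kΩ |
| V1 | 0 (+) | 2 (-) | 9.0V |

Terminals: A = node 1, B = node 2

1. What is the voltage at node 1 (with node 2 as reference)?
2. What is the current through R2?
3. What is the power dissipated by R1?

Nodal analysis, taking node 2 as the 0 V reference.
Source V1 fixes V_0 = 9 V.
KCL at each unknown node (sum of currents leaving = 0; resistances in Ω):
  Node 1: (V_1 - 9)/360 + (V_1 - 0)/1200 = 0
Collecting terms: 0.003611 × V_1 = 0.025  =>  V_1 = 6.923 V
Part 1:
  Read off the nodal solution: V_1 = 6.923 V
Part 2:
  I_R2 = (V_1 - V_2)/R2 = (6.923 - 0)/1200 = 0.005769 A
  Magnitude: I_R2 = 0.005769 A
Part 3:
  I_R1 = (V_0 - V_1)/R1 = (9 - 6.923)/360 = 0.005769 A
  P_R1 = I_R1² × R1 = (0.005769)² × 360 = 0.01198 W

Final answers:
1. V_1 = 6.923 V
2. I_R2 = 0.005769 A
3. P_R1 = 0.01198 W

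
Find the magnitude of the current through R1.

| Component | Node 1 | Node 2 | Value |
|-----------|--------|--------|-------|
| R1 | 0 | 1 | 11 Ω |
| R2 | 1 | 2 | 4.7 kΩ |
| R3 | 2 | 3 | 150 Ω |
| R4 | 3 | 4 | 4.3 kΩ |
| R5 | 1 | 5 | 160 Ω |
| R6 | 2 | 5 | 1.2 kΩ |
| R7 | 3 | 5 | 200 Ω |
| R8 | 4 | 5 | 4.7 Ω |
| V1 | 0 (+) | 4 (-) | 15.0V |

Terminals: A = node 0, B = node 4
Nodal analysis, taking node 4 as the 0 V reference.
Source V1 fixes V_0 = 15 V.
KCL at each unknown node (sum of currents leaving = 0; resistances in Ω):
  Node 1: (V_1 - 15)/11 + (V_1 - V_2)/4700 + (V_1 - V_5)/160 = 0
  Node 2: (V_2 - V_1)/4700 + (V_2 - V_3)/150 + (V_2 - V_5)/1200 = 0
  Node 3: (V_3 - V_2)/150 + (V_3 - 0)/4300 + (V_3 - V_5)/200 = 0
  Node 5: (V_5 - V_1)/160 + (V_5 - V_2)/1200 + (V_5 - V_3)/200 + (V_5 - 0)/4.7 = 0
Collecting terms (coefficients in siemens):
  0.09737·V_1 - 0.0002128·V_2 - 0.00625·V_5 = 1.364
  0.007713·V_2 - 0.0002128·V_1 - 0.006667·V_3 - 0.0008333·V_5 = 0
  0.0119·V_3 - 0.006667·V_2 - 0.005·V_5 = 0
  0.2248·V_5 - 0.00625·V_1 - 0.0008333·V_2 - 0.005·V_3 = 0
Solving these 4 simultaneous equations (Gaussian elimination) gives:
  V_1 = 14.03 V, V_2 = 1.127 V, V_3 = 0.8047 V, V_5 = 0.4121 V
I_R1 = (V_0 - V_1)/R1 = (15 - 14.03)/11 = 0.08788 A
|I_R1| = 0.08788 A

Final answer: |I_R1| = 0.08788 A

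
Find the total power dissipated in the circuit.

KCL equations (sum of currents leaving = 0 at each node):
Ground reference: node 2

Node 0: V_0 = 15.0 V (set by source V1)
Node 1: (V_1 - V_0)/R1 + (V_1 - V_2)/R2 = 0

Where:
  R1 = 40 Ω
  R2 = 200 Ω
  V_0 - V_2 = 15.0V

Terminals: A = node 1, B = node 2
Nodal analysis, taking node 2 as the 0 V reference.
Source V1 fixes V_0 = 15 V.
KCL at each unknown node (sum of currents leaving = 0; resistances in Ω):
  Node 1: (V_1 - 15)/40 + (V_1 - 0)/200 = 0
Collecting terms: 0.03 × V_1 = 0.375  =>  V_1 = 12.5 V
Power in each resistor, P = (ΔV)²/R:
  P_R1 = (15 - 12.5)²/40 = 0.1562 W
  P_R2 = (12.5 - 0)²/200 = 0.7812 W
P_total = P_R1 + P_R2 = 0.9375 W

Final answer: 0.9375 W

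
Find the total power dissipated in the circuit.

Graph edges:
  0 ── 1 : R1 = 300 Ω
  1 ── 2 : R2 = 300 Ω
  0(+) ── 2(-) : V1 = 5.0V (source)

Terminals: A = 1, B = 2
Nodal analysis, taking node 2 as the 0 V reference.
Source V1 fixes V_0 = 5 V.
KCL at each unknown node (sum of currents leaving = 0; resistances in Ω):
  Node 1: (V_1 - 5)/300 + (V_1 - 0)/300 = 0
Collecting terms: 0.006667 × V_1 = 0.01667  =>  V_1 = 2.5 V
Power in each resistor, P = (ΔV)²/R:
  P_R1 = (5 - 2.5)²/300 = 0.02083 W
  P_R2 = (2.5 - 0)²/300 = 0.02083 W
P_total = P_R1 + P_R2 = 0.04167 W

Final answer: 0.04167 W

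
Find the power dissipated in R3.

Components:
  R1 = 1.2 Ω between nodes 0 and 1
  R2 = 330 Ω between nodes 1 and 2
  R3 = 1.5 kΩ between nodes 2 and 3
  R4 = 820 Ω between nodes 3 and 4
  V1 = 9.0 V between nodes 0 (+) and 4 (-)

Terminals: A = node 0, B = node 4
Nodal analysis, taking node 4 as the 0 V reference.
Source V1 fixes V_0 = 9 V.
KCL at each unknown node (sum of currents leaving = 0; resistances in Ω):
  Node 1: (V_1 - 9)/1.2 + (V_1 - V_2)/330 = 0
  Node 2: (V_2 - V_1)/330 + (V_2 - V_3)/1500 = 0
  Node 3: (V_3 - V_2)/1500 + (V_3 - 0)/820 = 0
Collecting terms (coefficients in siemens):
  0.8364·V_1 - 0.00303·V_2 = 7.5
  0.003697·V_2 - 0.00303·V_1 - 0.0006667·V_3 = 0
  0.001886·V_3 - 0.0006667·V_2 = 0
Solving these 3 simultaneous equations (Gaussian elimination) gives:
  V_1 = 8.996 V, V_2 = 7.876 V, V_3 = 2.784 V
I_R3 = (V_2 - V_3)/R3 = (7.876 - 2.784)/1500 = 0.003395 A
P_R3 = I_R3² × R3 = (0.003395)² × 1500 = 0.01729 W

Final answer: 0.01729 W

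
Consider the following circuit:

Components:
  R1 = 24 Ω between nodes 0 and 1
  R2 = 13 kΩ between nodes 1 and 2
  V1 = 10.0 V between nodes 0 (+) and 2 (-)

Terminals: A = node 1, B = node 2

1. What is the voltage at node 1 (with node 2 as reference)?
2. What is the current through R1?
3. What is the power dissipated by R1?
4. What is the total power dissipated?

Nodal analysis, taking node 2 as the 0 V reference.
Source V1 fixes V_0 = 10 V.
KCL at each unknown node (sum of currents leaving = 0; resistances in Ω):
  Node 1: (V_1 - 10)/24 + (V_1 - 0)/13000 = 0
Collecting terms: 0.04174 × V_1 = 0.4167  =>  V_1 = 9.982 V
Part 1:
  Read off the nodal solution: V_1 = 9.982 V
Part 2:
  I_R1 = (V_0 - V_1)/R1 = (10 - 9.982)/24 = 0.0007678 A
  Magnitude: I_R1 = 0.0007678 A
Part 3:
  I_R1 = (V_0 - V_1)/R1 = (10 - 9.982)/24 = 0.0007678 A
  P_R1 = I_R1² × R1 = (0.0007678)² × 24 = 0.00001415 W
Part 4:
  Power in each resistor, P = (ΔV)²/R:
    P_R1 = (10 - 9.982)²/24 = 0.00001415 W
    P_R2 = (9.982 - 0)²/13000 = 0.007664 W
  P_total = P_R1 + P_R2 = 0.007678 W

Final answers:
1. V_1 = 9.982 V
2. I_R1 = 0.0007678 A
3. P_R1 = 1.415e-05 W
4. P_total = 0.007678 W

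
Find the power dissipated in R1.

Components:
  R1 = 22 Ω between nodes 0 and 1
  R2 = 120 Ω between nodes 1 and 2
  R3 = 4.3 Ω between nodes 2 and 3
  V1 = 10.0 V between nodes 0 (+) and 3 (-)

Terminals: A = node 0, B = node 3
Nodal analysis, taking node 3 as the 0 V reference.
Source V1 fixes V_0 = 10 V.
KCL at each unknown node (sum of currents leaving = 0; resistances in Ω):
  Node 1: (V_1 - 10)/22 + (V_1 - V_2)/120 = 0
  Node 2: (V_2 - V_1)/120 + (V_2 - 0)/4.3 = 0
Collecting terms (coefficients in siemens):
  0.05379·V_1 - 0.008333·V_2 = 0.4545
  0.2409·V_2 - 0.008333·V_1 = 0
Determinant D = (0.05379)(0.2409) - (-0.008333)(-0.008333) = 0.01289
V_1 = [(0.4545)(0.2409) - (-0.008333)(0)]/D = 8.496 V
V_2 = [(0.05379)(0) - (0.4545)(-0.008333)]/D = 0.2939 V
I_R1 = (V_0 - V_1)/R1 = (10 - 8.496)/22 = 0.06835 A
P_R1 = I_R1² × R1 = (0.06835)² × 22 = 0.1028 W

Final answer: 0.1028 W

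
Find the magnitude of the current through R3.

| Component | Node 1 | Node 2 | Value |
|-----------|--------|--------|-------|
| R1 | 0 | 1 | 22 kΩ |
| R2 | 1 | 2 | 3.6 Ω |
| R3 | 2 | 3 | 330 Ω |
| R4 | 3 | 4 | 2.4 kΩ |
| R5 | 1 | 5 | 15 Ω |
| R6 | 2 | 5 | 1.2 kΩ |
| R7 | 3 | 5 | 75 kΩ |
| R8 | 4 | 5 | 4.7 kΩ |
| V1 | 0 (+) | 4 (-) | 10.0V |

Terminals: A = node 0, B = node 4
Nodal analysis, taking node 4 as the 0 V reference.
Source V1 fixes V_0 = 10 V.
KCL at each unknown node (sum of currents leaving = 0; resistances in Ω):
  Node 1: (V_1 - 10)/22000 + (V_1 - V_2)/3.6 + (V_1 - V_5)/15 = 0
  Node 2: (V_2 - V_1)/3.6 + (V_2 - V_3)/330 + (V_2 - V_5)/1200 = 0
  Node 3: (V_3 - V_2)/330 + (V_3 - 0)/2400 + (V_3 - V_5)/75000 = 0
  Node 5: (V_5 - V_1)/15 + (V_5 - V_2)/1200 + (V_5 - V_3)/75000 + (V_5 - 0)/4700 = 0
Collecting terms (coefficients in siemens):
  0.3445·V_1 - 0.2778·V_2 - 0.06667·V_5 = 0.0004545
  0.2816·V_2 - 0.2778·V_1 - 0.00303·V_3 - 0.0008333·V_5 = 0
  0.00346·V_3 - 0.00303·V_2 - 0.00001333·V_5 = 0
  0.06773·V_5 - 0.06667·V_1 - 0.0008333·V_2 - 0.00001333·V_3 = 0
Solving these 4 simultaneous equations (Gaussian elimination) gives:
  V_1 = 0.729 V, V_2 = 0.728 V, V_3 = 0.6403 V, V_5 = 0.7266 V
I_R3 = (V_2 - V_3)/R3 = (0.728 - 0.6403)/330 = 0.0002657 A
|I_R3| = 0.0002657 A

Final answer: |I_R3| = 0.0002657 A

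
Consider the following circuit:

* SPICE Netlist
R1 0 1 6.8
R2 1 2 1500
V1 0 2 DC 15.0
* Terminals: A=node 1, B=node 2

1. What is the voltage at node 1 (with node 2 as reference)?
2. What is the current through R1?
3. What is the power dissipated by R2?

Nodal analysis, taking node 2 as the 0 V reference.
Source V1 fixes V_0 = 15 V.
KCL at each unknown node (sum of currents leaving = 0; resistances in Ω):
  Node 1: (V_1 - 15)/6.8 + (V_1 - 0)/1500 = 0
Collecting terms: 0.1477 × V_1 = 2.206  =>  V_1 = 14.93 V
Part 1:
  Read off the nodal solution: V_1 = 14.93 V
Part 2:
  I_R1 = (V_0 - V_1)/R1 = (15 - 14.93)/6.8 = 0.009955 A
  Magnitude: I_R1 = 0.009955 A
Part 3:
  I_R2 = (V_1 - V_2)/R2 = (14.93 - 0)/1500 = 0.009955 A
  P_R2 = I_R2² × R2 = (0.009955)² × 1500 = 0.1486 W

Final answers:
1. V_1 = 14.93 V
2. I_R1 = 0.009955 A
3. P_R2 = 0.1486 W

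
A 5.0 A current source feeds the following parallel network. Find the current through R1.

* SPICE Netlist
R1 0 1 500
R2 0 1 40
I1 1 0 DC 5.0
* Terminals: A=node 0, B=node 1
All resistors sit directly between nodes 0 and 1, so they are in parallel and share one voltage V; the full source current 5 A splits among them.
1/R_par = 1/500 + 1/40 = 0.027 S  =>  R_par = 37.04 Ω
V = I × R_par = 5 × 37.04 = 185.2 V
I_R1 = V/R1 = 185.2/500 = 0.3704 A

Final answer: 0.3704 A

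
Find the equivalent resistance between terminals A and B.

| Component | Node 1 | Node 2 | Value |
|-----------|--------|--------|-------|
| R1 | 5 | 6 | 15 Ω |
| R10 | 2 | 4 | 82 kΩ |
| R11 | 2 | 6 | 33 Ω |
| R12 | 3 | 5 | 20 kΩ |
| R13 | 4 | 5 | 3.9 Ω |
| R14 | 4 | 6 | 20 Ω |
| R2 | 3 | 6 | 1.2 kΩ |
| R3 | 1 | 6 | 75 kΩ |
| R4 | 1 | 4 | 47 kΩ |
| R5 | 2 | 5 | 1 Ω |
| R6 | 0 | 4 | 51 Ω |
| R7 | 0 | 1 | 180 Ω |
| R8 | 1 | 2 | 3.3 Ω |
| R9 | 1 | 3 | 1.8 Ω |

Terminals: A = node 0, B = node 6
The network is not a plain series/parallel combination. Inject a 1 A test current into terminal A (node 0) and return it from terminal B (node 6); then R_eq = V_A / (1 A).
Nodal analysis, taking node 6 as the 0 V reference.
Current source I_test pushes 1 A into node 0 and draws it out of node 6.
KCL at each unknown node (sum of currents leaving = 0; resistances in Ω):
  Node 0: (V_0 - V_4)/51 + (V_0 - V_1)/180 - 1 = 0
  Node 1: (V_1 - V_0)/180 + (V_1 - 0)/75000 + (V_1 - V_4)/47000 + (V_1 - V_2)/3.3 + (V_1 - V_3)/1.8 = 0
  Node 2: (V_2 - V_1)/3.3 + (V_2 - V_5)/1 + (V_2 - V_4)/82000 + (V_2 - 0)/33 = 0
  Node 3: (V_3 - V_1)/1.8 + (V_3 - 0)/1200 + (V_3 - V_5)/20000 = 0
  Node 4: (V_4 - V_0)/51 + (V_4 - V_1)/47000 + (V_4 - V_2)/82000 + (V_4 - V_5)/3.9 + (V_4 - 0)/20 = 0
  Node 5: (V_5 - V_2)/1 + (V_5 - V_3)/20000 + (V_5 - V_4)/3.9 + (V_5 - 0)/15 = 0
Collecting terms (coefficients in siemens):
  0.02516·V_0 - 0.005556·V_1 - 0.01961·V_4 = 1
  0.8642·V_1 - 0.005556·V_0 - 0.303·V_2 - 0.5556·V_3 - 0.00002128·V_4 = 0
  1.333·V_2 - 0.303·V_1 - 0.0000122·V_4 - 1·V_5 = 0
  0.5564·V_3 - 0.5556·V_1 - 0.00005·V_5 = 0
  0.3261·V_4 - 0.01961·V_0 - 0.00002128·V_1 - 0.0000122·V_2 - 0.2564·V_5 = 0
  1.323·V_5 - 1·V_2 - 0.00005·V_3 - 0.2564·V_4 = 0
Solving these 6 simultaneous equations (Gaussian elimination) gives:
  V_0 = 47.33 V, V_1 = 6.991 V, V_2 = 6.271 V, V_3 = 6.981 V
  V_4 = 7.757 V, V_5 = 6.243 V
R_eq = V_0 / 1 A = 47.33 Ω

Final answer: 47.33 Ω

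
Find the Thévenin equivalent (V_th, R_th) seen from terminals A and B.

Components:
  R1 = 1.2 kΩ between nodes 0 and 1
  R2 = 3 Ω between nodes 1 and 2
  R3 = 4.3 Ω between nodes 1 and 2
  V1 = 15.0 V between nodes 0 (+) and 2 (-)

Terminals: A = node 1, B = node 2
Step 1 — V_th is the open-circuit voltage V_A - V_B (nothing connected across the terminals).
Nodal analysis, taking node 2 as the 0 V reference.
Source V1 fixes V_0 = 15 V.
KCL at each unknown node (sum of currents leaving = 0; resistances in Ω):
  Node 1: (V_1 - 15)/1200 + (V_1 - 0)/3 + (V_1 - 0)/4.3 = 0
Collecting terms: 0.5667 × V_1 = 0.0125  =>  V_1 = 0.02206 V
V_th = V_1 - V_2 = 0.02206 - 0 = 0.02206 V
Step 2 — R_th: zero the source — replace V1 by a short circuit (node 2 merges into node 0) — and find the resistance seen between A (node 1) and B (node 0).
Reduce the network between node 1 (A) and node 0 (B) by series/parallel combination:
  Rp1 = R1 ‖ R2 ‖ R3 (parallel, all between nodes 0 and 1) = 1/(1/1200 + 1/3 + 1/4.3) = 1.765 Ω
R_th = 1.765 Ω

Final answer: V_th = 0.02206 V, R_th = 1.765 Ω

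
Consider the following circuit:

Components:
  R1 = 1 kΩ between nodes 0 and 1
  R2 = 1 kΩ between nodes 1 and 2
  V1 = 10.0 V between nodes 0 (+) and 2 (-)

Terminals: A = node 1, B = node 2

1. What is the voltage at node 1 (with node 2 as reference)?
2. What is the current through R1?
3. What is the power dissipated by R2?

Nodal analysis, taking node 2 as the 0 V reference.
Source V1 fixes V_0 = 10 V.
KCL at each unknown node (sum of currents leaving = 0; resistances in Ω):
  Node 1: (V_1 - 10)/1000 + (V_1 - 0)/1000 = 0
Collecting terms: 0.002 × V_1 = 0.01  =>  V_1 = 5 V
Part 1:
  Read off the nodal solution: V_1 = 5 V
Part 2:
  I_R1 = (V_0 - V_1)/R1 = (10 - 5)/1000 = 0.005 A
  Magnitude: I_R1 = 0.005 A
Part 3:
  I_R2 = (V_1 - V_2)/R2 = (5 - 0)/1000 = 0.005 A
  P_R2 = I_R2² × R2 = (0.005)² × 1000 = 0.025 W

Final answers:
1. V_1 = 5 V
2. I_R1 = 0.005 A
3. P_R2 = 0.025 W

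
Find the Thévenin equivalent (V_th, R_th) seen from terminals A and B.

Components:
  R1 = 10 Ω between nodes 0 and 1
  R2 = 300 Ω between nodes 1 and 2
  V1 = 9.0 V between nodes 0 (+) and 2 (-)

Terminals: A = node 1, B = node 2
Step 1 — V_th is the open-circuit voltage V_A - V_B (nothing connected across the terminals).
Nodal analysis, taking node 2 as the 0 V reference.
Source V1 fixes V_0 = 9 V.
KCL at each unknown node (sum of currents leaving = 0; resistances in Ω):
  Node 1: (V_1 - 9)/10 + (V_1 - 0)/300 = 0
Collecting terms: 0.1033 × V_1 = 0.9  =>  V_1 = 8.71 V
V_th = V_1 - V_2 = 8.71 - 0 = 8.71 V
Step 2 — R_th: zero the source — replace V1 by a short circuit (node 2 merges into node 0) — and find the resistance seen between A (node 1) and B (node 0).
Reduce the network between node 1 (A) and node 0 (B) by series/parallel combination:
  Rp1 = R1 ‖ R2 (parallel, both between nodes 0 and 1) = 1/(1/10 + 1/300) = 9.677 Ω
R_th = 9.677 Ω

Final answer: V_th = 8.71 V, R_th = 9.677 Ω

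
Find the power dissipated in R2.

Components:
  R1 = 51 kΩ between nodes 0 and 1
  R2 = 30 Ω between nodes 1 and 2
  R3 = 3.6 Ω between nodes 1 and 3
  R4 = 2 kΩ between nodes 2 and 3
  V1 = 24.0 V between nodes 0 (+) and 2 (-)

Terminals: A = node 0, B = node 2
Nodal analysis, taking node 2 as the 0 V reference.
Source V1 fixes V_0 = 24 V.
KCL at each unknown node (sum of currents leaving = 0; resistances in Ω):
  Node 1: (V_1 - 24)/51000 + (V_1 - 0)/30 + (V_1 - V_3)/3.6 = 0
  Node 3: (V_3 - V_1)/3.6 + (V_3 - 0)/2000 = 0
Collecting terms (coefficients in siemens):
  0.3111·V_1 - 0.2778·V_3 = 0.0004706
  0.2783·V_3 - 0.2778·V_1 = 0
Determinant D = (0.3111)(0.2783) - (-0.2778)(-0.2778) = 0.00942
V_1 = [(0.0004706)(0.2783) - (-0.2778)(0)]/D = 0.0139 V
V_3 = [(0.3111)(0) - (0.0004706)(-0.2778)]/D = 0.01388 V
I_R2 = (V_1 - V_2)/R2 = (0.0139 - 0)/30 = 0.0004634 A
P_R2 = I_R2² × R2 = (0.0004634)² × 30 = 0.000006442 W

Final answer: 6.442e-06 W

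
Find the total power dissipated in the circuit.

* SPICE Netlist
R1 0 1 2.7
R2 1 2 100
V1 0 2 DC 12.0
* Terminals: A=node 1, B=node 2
Nodal analysis, taking node 2 as the 0 V reference.
Source V1 fixes V_0 = 12 V.
KCL at each unknown node (sum of currents leaving = 0; resistances in Ω):
  Node 1: (V_1 - 12)/2.7 + (V_1 - 0)/100 = 0
Collecting terms: 0.3804 × V_1 = 4.444  =>  V_1 = 11.68 V
Power in each resistor, P = (ΔV)²/R:
  P_R1 = (12 - 11.68)²/2.7 = 0.03686 W
  P_R2 = (11.68 - 0)²/100 = 1.365 W
P_total = P_R1 + P_R2 = 1.402 W

Final answer: 1.402 W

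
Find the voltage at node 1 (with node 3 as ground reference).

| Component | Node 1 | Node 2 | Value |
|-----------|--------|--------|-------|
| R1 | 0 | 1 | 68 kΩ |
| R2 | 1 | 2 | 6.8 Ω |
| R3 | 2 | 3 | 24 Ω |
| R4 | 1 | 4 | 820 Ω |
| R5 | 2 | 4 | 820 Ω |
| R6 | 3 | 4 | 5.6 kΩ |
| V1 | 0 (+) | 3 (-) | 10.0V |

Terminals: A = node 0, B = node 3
Nodal analysis, taking node 3 as the 0 V reference.
Source V1 fixes V_0 = 10 V.
KCL at each unknown node (sum of currents leaving = 0; resistances in Ω):
  Node 1: (V_1 - 10)/68000 + (V_1 - V_2)/6.8 + (V_1 - V_4)/820 = 0
  Node 2: (V_2 - V_1)/6.8 + (V_2 - 0)/24 + (V_2 - V_4)/820 = 0
  Node 4: (V_4 - V_1)/820 + (V_4 - V_2)/820 + (V_4 - 0)/5600 = 0
Collecting terms (coefficients in siemens):
  0.1483·V_1 - 0.1471·V_2 - 0.00122·V_4 = 0.0001471
  0.1899·V_2 - 0.1471·V_1 - 0.00122·V_4 = 0
  0.002618·V_4 - 0.00122·V_1 - 0.00122·V_2 = 0
Solving these 3 simultaneous equations (Gaussian elimination) gives:
  V_1 = 0.004505 V, V_2 = 0.003512 V, V_4 = 0.003735 V
The requested potential is V_1 = 0.004505 V.

Final answer: V_1 = 0.004505 V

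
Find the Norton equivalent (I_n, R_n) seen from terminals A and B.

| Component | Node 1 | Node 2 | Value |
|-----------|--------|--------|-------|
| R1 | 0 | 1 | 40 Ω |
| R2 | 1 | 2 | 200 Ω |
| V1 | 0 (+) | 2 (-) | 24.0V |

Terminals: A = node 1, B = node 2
Find the Thévenin equivalent first; then I_n = V_th/R_th and R_n = R_th.
Step 1 — V_th is the open-circuit voltage V_A - V_B (nothing connected across the terminals).
Nodal analysis, taking node 2 as the 0 V reference.
Source V1 fixes V_0 = 24 V.
KCL at each unknown node (sum of currents leaving = 0; resistances in Ω):
  Node 1: (V_1 - 24)/40 + (V_1 - 0)/200 = 0
Collecting terms: 0.03 × V_1 = 0.6  =>  V_1 = 20 V
V_th = V_1 - V_2 = 20 - 0 = 20 V
Step 2 — R_th: zero the source — replace V1 by a short circuit (node 2 merges into node 0) — and find the resistance seen between A (node 1) and B (node 0).
Reduce the network between node 1 (A) and node 0 (B) by series/parallel combination:
  Rp1 = R1 ‖ R2 (parallel, both between nodes 0 and 1) = 1/(1/40 + 1/200) = 33.33 Ω
R_th = 33.33 Ω
I_n = V_th/R_th = 20/33.33 = 0.6 A, and R_n = R_th = 33.33 Ω

Final answer: I_n = 0.6 A, R_n = 33.33 Ω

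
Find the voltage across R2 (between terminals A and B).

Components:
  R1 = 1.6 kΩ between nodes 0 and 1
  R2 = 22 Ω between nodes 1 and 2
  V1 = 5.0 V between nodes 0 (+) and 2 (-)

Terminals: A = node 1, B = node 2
R1 and R2 are in series across V1 (node 0 → node 1 → node 2), and the output A–B is taken across R2, so this is a voltage divider.
Series current: I = V1/(R1 + R2) = 5/(1600 + 22) = 5/1622 = 0.003083 A
V_R2 = I × R2 = V1 × R2/(R1 + R2) = 5 × 22/1622 = 0.06782 V

Final answer: 0.06782 V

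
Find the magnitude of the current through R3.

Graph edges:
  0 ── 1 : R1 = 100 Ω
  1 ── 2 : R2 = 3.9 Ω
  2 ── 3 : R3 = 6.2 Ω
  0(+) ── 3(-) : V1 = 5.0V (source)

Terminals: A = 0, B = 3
Nodal analysis, taking node 3 as the 0 V reference.
Source V1 fixes V_0 = 5 V.
KCL at each unknown node (sum of currents leaving = 0; resistances in Ω):
  Node 1: (V_1 - 5)/100 + (V_1 - V_2)/3.9 = 0
  Node 2: (V_2 - V_1)/3.9 + (V_2 - 0)/6.2 = 0
Collecting terms (coefficients in siemens):
  0.2664·V_1 - 0.2564·V_2 = 0.05
  0.4177·V_2 - 0.2564·V_1 = 0
Determinant D = (0.2664)(0.4177) - (-0.2564)(-0.2564) = 0.04553
V_1 = [(0.05)(0.4177) - (-0.2564)(0)]/D = 0.4587 V
V_2 = [(0.2664)(0) - (0.05)(-0.2564)]/D = 0.2816 V
I_R3 = (V_2 - V_3)/R3 = (0.2816 - 0)/6.2 = 0.04541 A
|I_R3| = 0.04541 A

Final answer: |I_R3| = 0.04541 A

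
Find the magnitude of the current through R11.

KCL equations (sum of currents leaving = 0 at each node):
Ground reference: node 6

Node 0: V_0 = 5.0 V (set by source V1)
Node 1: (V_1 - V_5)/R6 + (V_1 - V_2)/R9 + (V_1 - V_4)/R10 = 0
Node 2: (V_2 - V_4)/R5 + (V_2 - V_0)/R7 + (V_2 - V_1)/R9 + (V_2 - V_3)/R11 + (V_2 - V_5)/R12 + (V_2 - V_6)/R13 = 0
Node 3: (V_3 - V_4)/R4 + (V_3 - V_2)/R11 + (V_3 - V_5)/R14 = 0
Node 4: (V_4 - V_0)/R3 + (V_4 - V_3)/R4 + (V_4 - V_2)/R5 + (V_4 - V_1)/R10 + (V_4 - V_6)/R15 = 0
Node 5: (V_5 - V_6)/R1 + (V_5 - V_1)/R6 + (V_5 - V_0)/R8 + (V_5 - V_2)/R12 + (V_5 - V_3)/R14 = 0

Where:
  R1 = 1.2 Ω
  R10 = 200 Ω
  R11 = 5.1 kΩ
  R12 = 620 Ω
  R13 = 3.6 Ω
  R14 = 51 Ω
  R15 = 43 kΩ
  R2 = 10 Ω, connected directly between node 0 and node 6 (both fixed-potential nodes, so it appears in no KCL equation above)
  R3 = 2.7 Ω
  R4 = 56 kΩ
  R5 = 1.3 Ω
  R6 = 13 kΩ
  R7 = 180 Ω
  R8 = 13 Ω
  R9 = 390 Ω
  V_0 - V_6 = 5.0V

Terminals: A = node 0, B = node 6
Nodal analysis, taking node 6 as the 0 V reference.
Source V1 fixes V_0 = 5 V.
KCL at each unknown node (sum of currents leaving = 0; resistances in Ω):
  Node 1: (V_1 - V_5)/13000 + (V_1 - V_2)/390 + (V_1 - V_4)/200 = 0
  Node 2: (V_2 - V_4)/1.3 + (V_2 - 5)/180 + (V_2 - V_1)/390 + (V_2 - V_3)/5100 + (V_2 - V_5)/620 + (V_2 - 0)/3.6 = 0
  Node 3: (V_3 - V_4)/56000 + (V_3 - V_2)/5100 + (V_3 - V_5)/51 = 0
  Node 4: (V_4 - 5)/2.7 + (V_4 - V_3)/56000 + (V_4 - V_2)/1.3 + (V_4 - V_1)/200 + (V_4 - 0)/43000 = 0
  Node 5: (V_5 - 0)/1.2 + (V_5 - V_1)/13000 + (V_5 - 5)/13 + (V_5 - V_2)/620 + (V_5 - V_3)/51 = 0
Collecting terms (coefficients in siemens):
  0.007641·V_1 - 0.002564·V_2 - 0.005·V_4 - 0.00007692·V_5 = 0
  1.057·V_2 - 0.002564·V_1 - 0.0001961·V_3 - 0.7692·V_4 - 0.001613·V_5 = 0.02778
  0.01982·V_3 - 0.0001961·V_2 - 0.00001786·V_4 - 0.01961·V_5 = 0
  1.145·V_4 - 0.005·V_1 - 0.7692·V_2 - 0.00001786·V_3 = 1.852
  0.9316·V_5 - 0.00007692·V_1 - 0.001613·V_2 - 0.01961·V_3 = 0.3846
Solving these 5 simultaneous equations (Gaussian elimination) gives:
  V_1 = 2.924 V, V_2 = 2.39 V, V_3 = 0.4486 V, V_4 = 3.237 V
  V_5 = 0.4267 V
I_R11 = (V_2 - V_3)/R11 = (2.39 - 0.4486)/5100 = 0.0003806 A
|I_R11| = 0.0003806 A

Final answer: |I_R11| = 0.0003806 A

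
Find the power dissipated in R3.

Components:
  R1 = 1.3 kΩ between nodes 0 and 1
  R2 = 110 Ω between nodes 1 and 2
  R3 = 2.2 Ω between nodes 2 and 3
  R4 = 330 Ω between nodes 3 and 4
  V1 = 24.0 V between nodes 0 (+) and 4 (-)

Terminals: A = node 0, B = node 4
Nodal analysis, taking node 4 as the 0 V reference.
Source V1 fixes V_0 = 24 V.
KCL at each unknown node (sum of currents leaving = 0; resistances in Ω):
  Node 1: (V_1 - 24)/1300 + (V_1 - V_2)/110 = 0
  Node 2: (V_2 - V_1)/110 + (V_2 - V_3)/2.2 = 0
  Node 3: (V_3 - V_2)/2.2 + (V_3 - 0)/330 = 0
Collecting terms (coefficients in siemens):
  0.00986·V_1 - 0.009091·V_2 = 0.01846
  0.4636·V_2 - 0.009091·V_1 - 0.4545·V_3 = 0
  0.4576·V_3 - 0.4545·V_2 = 0
Solving these 3 simultaneous equations (Gaussian elimination) gives:
  V_1 = 6.092 V, V_2 = 4.576 V, V_3 = 4.546 V
I_R3 = (V_2 - V_3)/R3 = (4.576 - 4.546)/2.2 = 0.01378 A
P_R3 = I_R3² × R3 = (0.01378)² × 2.2 = 0.0004175 W

Final answer: 0.0004175 W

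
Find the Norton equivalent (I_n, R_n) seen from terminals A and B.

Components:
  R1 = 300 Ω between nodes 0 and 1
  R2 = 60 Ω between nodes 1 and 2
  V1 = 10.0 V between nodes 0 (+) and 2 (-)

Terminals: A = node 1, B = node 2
Find the Thévenin equivalent first; then I_n = V_th/R_th and R_n = R_th.
Step 1 — V_th is the open-circuit voltage V_A - V_B (nothing connected across the terminals).
Nodal analysis, taking node 2 as the 0 V reference.
Source V1 fixes V_0 = 10 V.
KCL at each unknown node (sum of currents leaving = 0; resistances in Ω):
  Node 1: (V_1 - 10)/300 + (V_1 - 0)/60 = 0
Collecting terms: 0.02 × V_1 = 0.03333  =>  V_1 = 1.667 V
V_th = V_1 - V_2 = 1.667 - 0 = 1.667 V
Step 2 — R_th: zero the source — replace V1 by a short circuit (node 2 merges into node 0) — and find the resistance seen between A (node 1) and B (node 0).
Reduce the network between node 1 (A) and node 0 (B) by series/parallel combination:
  Rp1 = R1 ‖ R2 (parallel, both between nodes 0 and 1) = 1/(1/300 + 1/60) = 50 Ω
R_th = 50 Ω
I_n = V_th/R_th = 1.667/50 = 0.03333 A, and R_n = R_th = 50 Ω

Final answer: I_n = 0.03333 A, R_n = 50 Ω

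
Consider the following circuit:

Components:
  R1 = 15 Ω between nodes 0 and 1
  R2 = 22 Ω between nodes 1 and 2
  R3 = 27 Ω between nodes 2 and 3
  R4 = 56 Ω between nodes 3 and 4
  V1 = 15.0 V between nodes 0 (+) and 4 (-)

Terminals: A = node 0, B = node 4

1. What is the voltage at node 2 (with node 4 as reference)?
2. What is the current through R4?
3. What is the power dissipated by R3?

Nodal analysis, taking node 4 as the 0 V reference.
Source V1 fixes V_0 = 15 V.
KCL at each unknown node (sum of currents leaving = 0; resistances in Ω):
  Node 1: (V_1 - 15)/15 + (V_1 - V_2)/22 = 0
  Node 2: (V_2 - V_1)/22 + (V_2 - V_3)/27 = 0
  Node 3: (V_3 - V_2)/27 + (V_3 - 0)/56 = 0
Collecting terms (coefficients in siemens):
  0.1121·V_1 - 0.04545·V_2 = 1
  0.08249·V_2 - 0.04545·V_1 - 0.03704·V_3 = 0
  0.05489·V_3 - 0.03704·V_2 = 0
Solving these 3 simultaneous equations (Gaussian elimination) gives:
  V_1 = 13.12 V, V_2 = 10.38 V, V_3 = 7 V
Part 1:
  Read off the nodal solution: V_2 = 10.38 V
Part 2:
  I_R4 = (V_3 - V_4)/R4 = (7 - 0)/56 = 0.125 A
  Magnitude: I_R4 = 0.125 A
Part 3:
  I_R3 = (V_2 - V_3)/R3 = (10.38 - 7)/27 = 0.125 A
  P_R3 = I_R3² × R3 = (0.125)² × 27 = 0.4219 W

Final answers:
1. V_2 = 10.38 V
2. I_R4 = 0.125 A
3. P_R3 = 0.4219 W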